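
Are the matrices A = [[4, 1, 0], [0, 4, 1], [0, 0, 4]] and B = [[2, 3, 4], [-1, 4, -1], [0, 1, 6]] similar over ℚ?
Yes.

Two matrices over a field are similar if and only if they have the same invariant factors.

Both A and B have characteristic polynomial (x - 4)^3 and minimal polynomial (x - 4)^3. Computing further, both have invariant factors (x - 4)^3. Hence A and B are similar.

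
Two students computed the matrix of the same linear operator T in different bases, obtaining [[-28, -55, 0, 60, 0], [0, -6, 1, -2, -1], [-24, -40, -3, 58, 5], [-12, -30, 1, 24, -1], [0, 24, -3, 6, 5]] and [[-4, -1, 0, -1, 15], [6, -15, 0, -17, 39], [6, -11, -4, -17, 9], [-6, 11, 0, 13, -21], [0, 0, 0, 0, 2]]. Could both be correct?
Both have characteristic polynomial (x - 2)^2(x + 4)^3, but the minimal polynomial of A is (x - 2)(x + 4)^3 while the minimal polynomial of B is (x - 2)(x + 4)^2. The minimal polynomial is a similarity invariant, so A and B are not similar.

No.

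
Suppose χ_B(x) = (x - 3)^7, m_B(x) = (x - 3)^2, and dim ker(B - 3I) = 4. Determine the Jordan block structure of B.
Jordan blocks: (3, 2), (3, 2), (3, 2), (3, 1)

λ = 3: algebraic multiplicity 7 (exponent in χ_B), largest block size 2 (exponent in m_B), 4 blocks (geometric multiplicity). These force block sizes [2, 2, 2, 1].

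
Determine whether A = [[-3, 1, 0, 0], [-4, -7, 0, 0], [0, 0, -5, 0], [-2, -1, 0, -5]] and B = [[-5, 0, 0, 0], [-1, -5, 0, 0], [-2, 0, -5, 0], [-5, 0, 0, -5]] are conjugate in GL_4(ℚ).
Two matrices over a field are similar if and only if they have the same invariant factors.

Both A and B have characteristic polynomial (x + 5)^4 and minimal polynomial (x + 5)^2. Computing further, both have invariant factors x + 5, x + 5, (x + 5)^2. Hence A and B are similar.

Yes.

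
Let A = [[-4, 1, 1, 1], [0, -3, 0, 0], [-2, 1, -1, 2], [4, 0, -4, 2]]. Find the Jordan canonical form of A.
The characteristic polynomial is det(xI - A) = x^2(x + 3)^2, so the eigenvalues are -3 (algebraic multiplicity 2), 0 (algebraic multiplicity 2).

For λ = -3: rank(A + 3I) = 3, rank((A + 3I)^2) = 2. The eigenspace has dimension 4 - 3 = 1, so there is 1 Jordan block; the rank sequence gives block sizes [2].

For λ = 0: rank(A) = 3, rank(A^2) = 2. The eigenspace has dimension 4 - 3 = 1, so there is 1 Jordan block; the rank sequence gives block sizes [2].

Assembling the blocks gives the Jordan form J above.

J = [[-3, 1, 0, 0], [0, -3, 0, 0], [0, 0, 0, 1], [0, 0, 0, 0]]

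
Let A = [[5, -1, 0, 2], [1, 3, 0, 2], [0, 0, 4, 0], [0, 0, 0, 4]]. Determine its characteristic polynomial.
χ_A(x) = (x - 4)^4

xI - A = [[x - 5, 1, 0, -2], [-1, x - 3, 0, -2], [0, 0, x - 4, 0], [0, 0, 0, x - 4]].

Expanding det(xI - A) along the first row:
det(xI - A) = + (x - 5)·det([[x - 3, 0, -2], [0, x - 4, 0], [0, 0, x - 4]]) - (1)·det([[-1, 0, -2], [0, x - 4, 0], [0, 0, x - 4]]) + (0)·det([[-1, x - 3, -2], [0, 0, 0], [0, 0, x - 4]]) - (-2)·det([[-1, x - 3, 0], [0, 0, x - 4], [0, 0, 0]]).

Evaluating gives χ_A(x) = x^4 - 16x^3 + 96x^2 - 256x + 256 = (x - 4)^4.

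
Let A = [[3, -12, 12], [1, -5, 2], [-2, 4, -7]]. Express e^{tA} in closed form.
e^{tA} = [[(6*t + 1)*e^{-3*t}, -12*t*e^{-3*t}, 12*t*e^{-3*t}], [t*e^{-3*t}, (1 - 2*t)*e^{-3*t}, 2*t*e^{-3*t}], [-2*t*e^{-3*t}, 4*t*e^{-3*t}, (1 - 4*t)*e^{-3*t}]]

A has Jordan form J = [[-3, 1, 0], [0, -3, 0], [0, 0, -3]] with A = PJP^{-1}, so e^{tA} = P e^{tJ} P^{-1}.

For a Jordan block J_k(λ), e^{tJ_k(λ)} = e^{λt} · (I + tN + t^2 N^2/2! + ... + t^{k-1} N^{k-1}/(k-1)!) where N is the nilpotent superdiagonal part.

Assembling the blocks and conjugating back gives the entries of e^{tA} as shown above.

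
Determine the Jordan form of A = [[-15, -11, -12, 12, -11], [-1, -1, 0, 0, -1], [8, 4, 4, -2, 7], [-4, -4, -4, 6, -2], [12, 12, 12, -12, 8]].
The characteristic polynomial is det(xI - A) = (x - 2)^3(x + 2)^2, so the eigenvalues are -2 (algebraic multiplicity 2), 2 (algebraic multiplicity 3).

For λ = -2: rank(A + 2I) = 4, rank((A + 2I)^2) = 3. The eigenspace has dimension 5 - 4 = 1, so there is 1 Jordan block; the rank sequence gives block sizes [2].

For λ = 2: rank(A - 2I) = 3, rank((A - 2I)^2) = 2. The eigenspace has dimension 5 - 3 = 2, so there are 2 Jordan blocks; the rank sequence gives block sizes [2, 1].

Assembling the blocks gives the Jordan form J above.

J = [[-2, 1, 0, 0, 0], [0, -2, 0, 0, 0], [0, 0, 2, 1, 0], [0, 0, 0, 2, 0], [0, 0, 0, 0, 2]]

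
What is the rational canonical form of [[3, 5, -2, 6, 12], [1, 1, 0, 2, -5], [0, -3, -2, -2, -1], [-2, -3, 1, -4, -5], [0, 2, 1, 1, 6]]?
The invariant factors of A (the non-unit diagonal entries of the Smith normal form of xI - A over ℚ[x]) are (x - 3)(x - 1)(x^3 + 3x + 1), each dividing the next. The characteristic polynomial is their product, (x - 3)(x - 1)(x^3 + 3x + 1).

The rational canonical form is the block-diagonal matrix of companion matrices C(f_i):
R = [[0, 0, 0, 0, -3], [1, 0, 0, 0, -5], [0, 1, 0, 0, 11], [0, 0, 1, 0, -6], [0, 0, 0, 1, 4]].

Note the characteristic polynomial does not split into linear factors over ℚ, so A has no Jordan form over ℚ; the rational canonical form exists over any field.

R = [[0, 0, 0, 0, -3], [1, 0, 0, 0, -5], [0, 1, 0, 0, 11], [0, 0, 1, 0, -6], [0, 0, 0, 1, 4]]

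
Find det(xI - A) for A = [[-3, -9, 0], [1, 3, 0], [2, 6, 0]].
xI - A = [[x + 3, 9, 0], [-1, x - 3, 0], [-2, -6, x]].

Expanding det(xI - A) along the first row:
det(xI - A) = + (x + 3)·det([[x - 3, 0], [-6, x]]) - (9)·det([[-1, 0], [-2, x]]) + (0)·det([[-1, x - 3], [-2, -6]]).

Evaluating gives χ_A(x) = x^3.

χ_A(x) = x^3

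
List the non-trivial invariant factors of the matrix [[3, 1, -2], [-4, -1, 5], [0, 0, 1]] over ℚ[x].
The Jordan structure of A has elementary divisors (x - 1)^3. Arranging the block sizes at each eigenvalue in decreasing order and taking row products gives the invariant factors.

Invariant factors (smallest first, each dividing the next): (x - 1)^3.

Check: the last factor (x - 1)^3 is the minimal polynomial, and the product (x - 1)^3 is the characteristic polynomial.

(x - 1)^3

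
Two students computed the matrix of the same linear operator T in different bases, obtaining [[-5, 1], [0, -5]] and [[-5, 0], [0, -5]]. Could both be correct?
Both have characteristic polynomial (x + 5)^2, but the minimal polynomial of A is (x + 5)^2 while the minimal polynomial of B is x + 5. The minimal polynomial is a similarity invariant, so A and B are not similar.

No.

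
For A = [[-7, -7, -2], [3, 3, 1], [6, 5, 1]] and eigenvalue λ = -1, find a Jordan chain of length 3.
v_1 = [[0, 0, 1]]^T, v_2 = [[-2, 1, 2]]^T, v_3 = [[1, 0, -3]]^T

We seek v_1 ∈ ker((A + I)^3) \ ker((A + I)^2), then set v_{i+1} = (A + I) v_i.

One such chain is v_1 = [[0, 0, 1]]^T, v_2 = [[-2, 1, 2]]^T, v_3 = [[1, 0, -3]]^T. Check: (A + I) v_3 = [[0, 0, 0]]^T = 0.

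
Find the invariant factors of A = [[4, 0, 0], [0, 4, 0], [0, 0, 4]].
The Jordan structure of A has elementary divisors (x - 4), (x - 4), (x - 4). Arranging the block sizes at each eigenvalue in decreasing order and taking row products gives the invariant factors.

Invariant factors (smallest first, each dividing the next): x - 4, x - 4, x - 4.

Check: the last factor x - 4 is the minimal polynomial, and the product (x - 4)^3 is the characteristic polynomial.

x - 4, x - 4, x - 4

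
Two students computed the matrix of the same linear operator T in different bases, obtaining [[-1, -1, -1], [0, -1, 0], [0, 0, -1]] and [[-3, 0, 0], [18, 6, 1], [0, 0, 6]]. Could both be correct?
trace(A) = -3 but trace(B) = 9. The trace is a similarity invariant, so A and B are not similar.

No.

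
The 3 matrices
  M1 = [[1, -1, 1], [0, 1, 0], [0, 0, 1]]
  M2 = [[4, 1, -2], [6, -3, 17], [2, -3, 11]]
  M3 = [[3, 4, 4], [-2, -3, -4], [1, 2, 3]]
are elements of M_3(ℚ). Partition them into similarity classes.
2 classes: {M1, M3}, {M2}

Characteristic polynomials: χ_{M1} = (x - 1)^3, χ_{M2} = (x - 4)^3, χ_{M3} = (x - 1)^3.

{M1, M3}: invariant factors x - 1, (x - 1)^2.

{M2}: invariant factors (x - 4)^3.

Matrices are similar if and only if their invariant-factor lists agree; the partition into similarity classes is {M1, M3}, {M2}.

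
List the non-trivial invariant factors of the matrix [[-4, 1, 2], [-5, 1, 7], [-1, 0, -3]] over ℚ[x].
(x + 2)^3

The Jordan structure of A has elementary divisors (x + 2)^3. Arranging the block sizes at each eigenvalue in decreasing order and taking row products gives the invariant factors.

Invariant factors (smallest first, each dividing the next): (x + 2)^3.

Check: the last factor (x + 2)^3 is the minimal polynomial, and the product (x + 2)^3 is the characteristic polynomial.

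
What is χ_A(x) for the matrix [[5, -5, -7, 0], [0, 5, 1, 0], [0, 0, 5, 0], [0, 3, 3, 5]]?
χ_A(x) = (x - 5)^4

xI - A = [[x - 5, 5, 7, 0], [0, x - 5, -1, 0], [0, 0, x - 5, 0], [0, -3, -3, x - 5]].

Expanding det(xI - A) along the first row:
det(xI - A) = + (x - 5)·det([[x - 5, -1, 0], [0, x - 5, 0], [-3, -3, x - 5]]) - (5)·det([[0, -1, 0], [0, x - 5, 0], [0, -3, x - 5]]) + (7)·det([[0, x - 5, 0], [0, 0, 0], [0, -3, x - 5]]) - (0)·det([[0, x - 5, -1], [0, 0, x - 5], [0, -3, -3]]).

Evaluating gives χ_A(x) = x^4 - 20x^3 + 150x^2 - 500x + 625 = (x - 5)^4.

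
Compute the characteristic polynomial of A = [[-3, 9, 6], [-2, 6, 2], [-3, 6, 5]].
xI - A = [[x + 3, -9, -6], [2, x - 6, -2], [3, -6, x - 5]].

Expanding det(xI - A) along the first row:
det(xI - A) = + (x + 3)·det([[x - 6, -2], [-6, x - 5]]) - (-9)·det([[2, -2], [3, x - 5]]) + (-6)·det([[2, x - 6], [3, -6]]).

Evaluating gives χ_A(x) = x^3 - 8x^2 + 21x - 18 = (x - 3)^2(x - 2).

χ_A(x) = (x - 3)^2(x - 2)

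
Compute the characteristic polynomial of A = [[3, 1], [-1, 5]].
xI - A = [[x - 3, -1], [1, x - 5]].

Expanding det(xI - A) along the first row:
det(xI - A) = + (x - 3)·det([[x - 5]]) - (-1)·det([[1]]).

Evaluating gives χ_A(x) = x^2 - 8x + 16 = (x - 4)^2.

χ_A(x) = (x - 4)^2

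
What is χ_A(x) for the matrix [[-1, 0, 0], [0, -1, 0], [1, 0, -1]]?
χ_A(x) = (x + 1)^3

xI - A = [[x + 1, 0, 0], [0, x + 1, 0], [-1, 0, x + 1]].

Expanding det(xI - A) along the first row:
det(xI - A) = + (x + 1)·det([[x + 1, 0], [0, x + 1]]) - (0)·det([[0, 0], [-1, x + 1]]) + (0)·det([[0, x + 1], [-1, 0]]).

Evaluating gives χ_A(x) = x^3 + 3x^2 + 3x + 1 = (x + 1)^3.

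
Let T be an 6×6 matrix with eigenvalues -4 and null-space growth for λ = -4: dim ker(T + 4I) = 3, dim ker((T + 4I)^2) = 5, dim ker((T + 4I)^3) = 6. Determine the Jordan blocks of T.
λ = -4: successive nullity increments [3, 2, 1] count blocks of size ≥ k; block sizes are [3, 2, 1].

Jordan blocks: (-4, 3), (-4, 2), (-4, 1)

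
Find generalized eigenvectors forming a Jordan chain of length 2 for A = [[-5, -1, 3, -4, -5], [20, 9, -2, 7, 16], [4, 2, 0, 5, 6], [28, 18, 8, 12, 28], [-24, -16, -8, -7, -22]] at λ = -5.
v_1 = [[0, 1, 0, 2, -2]]^T, v_2 = [[1, -4, 0, -4, 4]]^T

We seek v_1 ∈ ker((A + 5I)^2) \ ker(A + 5I), then set v_{i+1} = (A + 5I) v_i.

One such chain is v_1 = [[0, 1, 0, 2, -2]]^T, v_2 = [[1, -4, 0, -4, 4]]^T. Check: (A + 5I) v_2 = [[0, 0, 0, 0, 0]]^T = 0.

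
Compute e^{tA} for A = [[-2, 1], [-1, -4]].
e^{tA} = [[(t + 1)*e^{-3*t}, t*e^{-3*t}], [-t*e^{-3*t}, (1 - t)*e^{-3*t}]]

A has Jordan form J = [[-3, 1], [0, -3]] with A = PJP^{-1}, so e^{tA} = P e^{tJ} P^{-1}.

For a Jordan block J_k(λ), e^{tJ_k(λ)} = e^{λt} · (I + tN + t^2 N^2/2! + ... + t^{k-1} N^{k-1}/(k-1)!) where N is the nilpotent superdiagonal part.

Assembling the blocks and conjugating back gives the entries of e^{tA} as shown above.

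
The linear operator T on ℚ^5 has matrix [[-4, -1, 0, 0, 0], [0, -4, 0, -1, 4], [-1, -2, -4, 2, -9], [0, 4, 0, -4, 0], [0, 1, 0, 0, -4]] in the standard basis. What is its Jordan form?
The characteristic polynomial is det(xI - A) = (x + 4)^5, so the eigenvalues are -4 (algebraic multiplicity 5).

For λ = -4: rank(A + 4I) = 3, rank((A + 4I)^2) = 1, rank((A + 4I)^3) = 0. The eigenspace has dimension 5 - 3 = 2, so there are 2 Jordan blocks; the rank sequence gives block sizes [3, 2].

Assembling the blocks gives the Jordan form J above.

J = [[-4, 1, 0, 0, 0], [0, -4, 1, 0, 0], [0, 0, -4, 0, 0], [0, 0, 0, -4, 1], [0, 0, 0, 0, -4]]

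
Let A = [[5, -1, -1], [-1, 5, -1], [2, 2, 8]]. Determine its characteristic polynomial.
χ_A(x) = (x - 6)^3

xI - A = [[x - 5, 1, 1], [1, x - 5, 1], [-2, -2, x - 8]].

Expanding det(xI - A) along the first row:
det(xI - A) = + (x - 5)·det([[x - 5, 1], [-2, x - 8]]) - (1)·det([[1, 1], [-2, x - 8]]) + (1)·det([[1, x - 5], [-2, -2]]).

Evaluating gives χ_A(x) = x^3 - 18x^2 + 108x - 216 = (x - 6)^3.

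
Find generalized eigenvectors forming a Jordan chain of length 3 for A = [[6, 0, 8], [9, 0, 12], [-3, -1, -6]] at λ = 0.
v_1 = [[-1, -2, 1]]^T, v_2 = [[2, 3, -1]]^T, v_3 = [[4, 6, -3]]^T

We seek v_1 ∈ ker(A^3) \ ker(A^2), then set v_{i+1} = A v_i.

One such chain is v_1 = [[-1, -2, 1]]^T, v_2 = [[2, 3, -1]]^T, v_3 = [[4, 6, -3]]^T. Check: A v_3 = [[0, 0, 0]]^T = 0.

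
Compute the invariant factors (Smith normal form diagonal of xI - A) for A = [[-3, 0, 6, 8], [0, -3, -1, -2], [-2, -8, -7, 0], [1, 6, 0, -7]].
(x + 5)^2, (x + 5)^2

The Jordan structure of A has elementary divisors (x + 5)^2, (x + 5)^2. Arranging the block sizes at each eigenvalue in decreasing order and taking row products gives the invariant factors.

Invariant factors (smallest first, each dividing the next): (x + 5)^2, (x + 5)^2.

Check: the last factor (x + 5)^2 is the minimal polynomial, and the product (x + 5)^4 is the characteristic polynomial.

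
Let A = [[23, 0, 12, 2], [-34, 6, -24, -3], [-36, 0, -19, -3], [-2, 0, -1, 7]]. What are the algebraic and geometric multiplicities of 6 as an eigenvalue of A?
The characteristic polynomial is (x - 6)^3(x + 1), so the factor x - 6 appears with exponent 3: the algebraic multiplicity is 3.

rank(A - 6I) = 3, so the eigenspace has dimension 4 - 3 = 1: the geometric multiplicity is 1.

Since 1 < 3, A is not diagonalizable.

algebraic multiplicity 3, geometric multiplicity 1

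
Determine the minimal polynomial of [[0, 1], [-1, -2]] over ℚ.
m_A(x) = (x + 1)^2

The characteristic polynomial factors as (x + 1)^2. The minimal polynomial is ∏(x - λ)^{k_λ} where k_λ is the size of the largest Jordan block at λ.

For λ = -1: rank(A + I) = 1, and the largest Jordan block has size 2 (the smallest k with rank((A + I)^k) = rank((A + I)^(k+1))).

So m_A(x) = (x + 1)^2.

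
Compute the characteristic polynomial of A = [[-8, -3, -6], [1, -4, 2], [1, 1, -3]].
xI - A = [[x + 8, 3, 6], [-1, x + 4, -2], [-1, -1, x + 3]].

Expanding det(xI - A) along the first row:
det(xI - A) = + (x + 8)·det([[x + 4, -2], [-1, x + 3]]) - (3)·det([[-1, -2], [-1, x + 3]]) + (6)·det([[-1, x + 4], [-1, -1]]).

Evaluating gives χ_A(x) = x^3 + 15x^2 + 75x + 125 = (x + 5)^3.

χ_A(x) = (x + 5)^3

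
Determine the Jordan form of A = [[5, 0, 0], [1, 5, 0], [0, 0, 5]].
The characteristic polynomial is det(xI - A) = (x - 5)^3, so the eigenvalues are 5 (algebraic multiplicity 3).

For λ = 5: rank(A - 5I) = 1, rank((A - 5I)^2) = 0. The eigenspace has dimension 3 - 1 = 2, so there are 2 Jordan blocks; the rank sequence gives block sizes [2, 1].

Assembling the blocks gives the Jordan form J above.

J = [[5, 1, 0], [0, 5, 0], [0, 0, 5]]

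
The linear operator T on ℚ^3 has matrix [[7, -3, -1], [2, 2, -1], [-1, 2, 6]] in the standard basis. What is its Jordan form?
J = [[5, 1, 0], [0, 5, 1], [0, 0, 5]]

The characteristic polynomial is det(xI - A) = (x - 5)^3, so the eigenvalues are 5 (algebraic multiplicity 3).

For λ = 5: rank(A - 5I) = 2, rank((A - 5I)^2) = 1, rank((A - 5I)^3) = 0. The eigenspace has dimension 3 - 2 = 1, so there is 1 Jordan block; the rank sequence gives block sizes [3].

Assembling the blocks gives the Jordan form J above.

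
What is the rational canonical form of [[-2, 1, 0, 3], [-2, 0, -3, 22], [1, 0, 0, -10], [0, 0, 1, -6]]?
R = [[0, 0, 0, -16], [1, 0, 0, -32], [0, 1, 0, -24], [0, 0, 1, -8]]

The invariant factors of A (the non-unit diagonal entries of the Smith normal form of xI - A over ℚ[x]) are (x + 2)^4, each dividing the next. The characteristic polynomial is their product, (x + 2)^4.

The rational canonical form is the block-diagonal matrix of companion matrices C(f_i):
R = [[0, 0, 0, -16], [1, 0, 0, -32], [0, 1, 0, -24], [0, 0, 1, -8]].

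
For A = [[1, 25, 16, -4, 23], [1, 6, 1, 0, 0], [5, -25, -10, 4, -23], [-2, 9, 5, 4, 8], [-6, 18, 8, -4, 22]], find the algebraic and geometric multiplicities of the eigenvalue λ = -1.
algebraic multiplicity 1, geometric multiplicity 1

The characteristic polynomial is (x - 6)^4(x + 1), so the factor x + 1 appears with exponent 1: the algebraic multiplicity is 1.

rank(A + I) = 4, so the eigenspace has dimension 5 - 4 = 1: the geometric multiplicity is 1.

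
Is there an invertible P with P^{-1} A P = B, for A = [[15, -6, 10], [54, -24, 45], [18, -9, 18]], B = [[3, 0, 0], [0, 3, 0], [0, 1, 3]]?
Yes.

Two matrices over a field are similar if and only if they have the same invariant factors.

Both A and B have characteristic polynomial (x - 3)^3 and minimal polynomial (x - 3)^2. Computing further, both have invariant factors x - 3, (x - 3)^2. Hence A and B are similar.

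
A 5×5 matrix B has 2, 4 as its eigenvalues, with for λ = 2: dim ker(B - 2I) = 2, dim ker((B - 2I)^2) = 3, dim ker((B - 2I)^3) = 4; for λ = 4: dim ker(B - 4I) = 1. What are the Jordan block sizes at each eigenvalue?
Jordan blocks: (2, 3), (2, 1), (4, 1)

λ = 2: successive nullity increments [2, 1, 1] count blocks of size ≥ k; block sizes are [3, 1].
λ = 4: successive nullity increments [1] count blocks of size ≥ k; block sizes are [1].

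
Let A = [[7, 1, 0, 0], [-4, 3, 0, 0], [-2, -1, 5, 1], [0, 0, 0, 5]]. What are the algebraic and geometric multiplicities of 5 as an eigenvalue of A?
The characteristic polynomial is (x - 5)^4, so the factor x - 5 appears with exponent 4: the algebraic multiplicity is 4.

rank(A - 5I) = 2, so the eigenspace has dimension 4 - 2 = 2: the geometric multiplicity is 2.

Since 2 < 4, A is not diagonalizable.

algebraic multiplicity 4, geometric multiplicity 2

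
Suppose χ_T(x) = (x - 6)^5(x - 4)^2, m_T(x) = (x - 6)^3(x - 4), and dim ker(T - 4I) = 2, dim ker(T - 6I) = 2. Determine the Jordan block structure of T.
λ = 4: algebraic multiplicity 2 (exponent in χ_T), largest block size 1 (exponent in m_T), 2 blocks (geometric multiplicity). These force block sizes [1, 1].
λ = 6: algebraic multiplicity 5 (exponent in χ_T), largest block size 3 (exponent in m_T), 2 blocks (geometric multiplicity). These force block sizes [3, 2].

Jordan blocks: (4, 1), (4, 1), (6, 3), (6, 2)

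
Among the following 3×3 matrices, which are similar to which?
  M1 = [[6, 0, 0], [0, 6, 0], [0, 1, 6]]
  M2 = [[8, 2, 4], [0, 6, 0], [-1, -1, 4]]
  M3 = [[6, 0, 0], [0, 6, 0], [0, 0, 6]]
Characteristic polynomials: χ_{M1} = (x - 6)^3, χ_{M2} = (x - 6)^3, χ_{M3} = (x - 6)^3.

{M1, M2}: invariant factors x - 6, (x - 6)^2.

{M3}: invariant factors x - 6, x - 6, x - 6.

Matrices are similar if and only if their invariant-factor lists agree; the partition into similarity classes is {M1, M2}, {M3}.

2 classes: {M1, M2}, {M3}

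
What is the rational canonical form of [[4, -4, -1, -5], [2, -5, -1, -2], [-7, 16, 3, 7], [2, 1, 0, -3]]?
R = [[0, 0, 0, 0], [1, 0, 0, 0], [0, 1, 0, 0], [0, 0, 1, -1]]

The invariant factors of A (the non-unit diagonal entries of the Smith normal form of xI - A over ℚ[x]) are x^3(x + 1), each dividing the next. The characteristic polynomial is their product, x^3(x + 1).

The rational canonical form is the block-diagonal matrix of companion matrices C(f_i):
R = [[0, 0, 0, 0], [1, 0, 0, 0], [0, 1, 0, 0], [0, 0, 1, -1]].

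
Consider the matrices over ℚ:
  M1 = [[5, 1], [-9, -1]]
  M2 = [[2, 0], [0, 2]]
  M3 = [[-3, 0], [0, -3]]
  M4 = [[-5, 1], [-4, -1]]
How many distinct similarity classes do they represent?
4 classes: {M1}, {M2}, {M3}, {M4}

Characteristic polynomials: χ_{M1} = (x - 2)^2, χ_{M2} = (x - 2)^2, χ_{M3} = (x + 3)^2, χ_{M4} = (x + 3)^2.

{M1}: invariant factors (x - 2)^2.

{M2}: invariant factors x - 2, x - 2.

{M3}: invariant factors x + 3, x + 3.

{M4}: invariant factors (x + 3)^2.

Matrices are similar if and only if their invariant-factor lists agree; the partition into similarity classes is {M1}, {M2}, {M3}, {M4}.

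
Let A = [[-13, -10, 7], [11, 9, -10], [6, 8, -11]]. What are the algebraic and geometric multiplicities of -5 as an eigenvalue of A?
algebraic multiplicity 3, geometric multiplicity 1

The characteristic polynomial is (x + 5)^3, so the factor x + 5 appears with exponent 3: the algebraic multiplicity is 3.

rank(A + 5I) = 2, so the eigenspace has dimension 3 - 2 = 1: the geometric multiplicity is 1.

Since 1 < 3, A is not diagonalizable.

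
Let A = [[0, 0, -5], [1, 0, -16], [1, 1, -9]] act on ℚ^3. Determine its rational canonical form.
The invariant factors of A (the non-unit diagonal entries of the Smith normal form of xI - A over ℚ[x]) are (x + 5)(x^2 + 4x + 1), each dividing the next. The characteristic polynomial is their product, (x + 5)(x^2 + 4x + 1).

The rational canonical form is the block-diagonal matrix of companion matrices C(f_i):
R = [[0, 0, -5], [1, 0, -21], [0, 1, -9]].

Note the characteristic polynomial does not split into linear factors over ℚ, so A has no Jordan form over ℚ; the rational canonical form exists over any field.

R = [[0, 0, -5], [1, 0, -21], [0, 1, -9]]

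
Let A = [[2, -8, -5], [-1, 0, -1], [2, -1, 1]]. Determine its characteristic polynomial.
χ_A(x) = (x - 1)^3

xI - A = [[x - 2, 8, 5], [1, x, 1], [-2, 1, x - 1]].

Expanding det(xI - A) along the first row:
det(xI - A) = + (x - 2)·det([[x, 1], [1, x - 1]]) - (8)·det([[1, 1], [-2, x - 1]]) + (5)·det([[1, x], [-2, 1]]).

Evaluating gives χ_A(x) = x^3 - 3x^2 + 3x - 1 = (x - 1)^3.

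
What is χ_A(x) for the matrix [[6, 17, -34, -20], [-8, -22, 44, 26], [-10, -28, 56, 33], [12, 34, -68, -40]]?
xI - A = [[x - 6, -17, 34, 20], [8, x + 22, -44, -26], [10, 28, x - 56, -33], [-12, -34, 68, x + 40]].

Expanding det(xI - A) along the first row:
det(xI - A) = + (x - 6)·det([[x + 22, -44, -26], [28, x - 56, -33], [-34, 68, x + 40]]) - (-17)·det([[8, -44, -26], [10, x - 56, -33], [-12, 68, x + 40]]) + (34)·det([[8, x + 22, -26], [10, 28, -33], [-12, -34, x + 40]]) - (20)·det([[8, x + 22, -44], [10, 28, x - 56], [-12, -34, 68]]).

Evaluating gives χ_A(x) = x^4.

χ_A(x) = x^4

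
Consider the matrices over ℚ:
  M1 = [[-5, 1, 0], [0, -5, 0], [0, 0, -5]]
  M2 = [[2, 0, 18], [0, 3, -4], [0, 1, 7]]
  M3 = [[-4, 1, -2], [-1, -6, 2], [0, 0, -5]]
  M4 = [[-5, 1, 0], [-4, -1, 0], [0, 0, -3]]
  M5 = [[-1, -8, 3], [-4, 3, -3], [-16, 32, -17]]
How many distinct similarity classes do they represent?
Characteristic polynomials: χ_{M1} = (x + 5)^3, χ_{M2} = (x - 5)^2(x - 2), χ_{M3} = (x + 5)^3, χ_{M4} = (x + 3)^3, χ_{M5} = (x + 5)^3.

{M1, M3, M5}: invariant factors x + 5, (x + 5)^2.

{M2}: invariant factors (x - 5)^2(x - 2).

{M4}: invariant factors x + 3, (x + 3)^2.

Matrices are similar if and only if their invariant-factor lists agree; the partition into similarity classes is {M1, M3, M5}, {M2}, {M4}.

3 classes: {M1, M3, M5}, {M2}, {M4}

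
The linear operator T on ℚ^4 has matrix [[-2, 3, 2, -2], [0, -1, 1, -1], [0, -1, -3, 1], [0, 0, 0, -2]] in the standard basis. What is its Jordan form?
The characteristic polynomial is det(xI - A) = (x + 2)^4, so the eigenvalues are -2 (algebraic multiplicity 4).

For λ = -2: rank(A + 2I) = 2, rank((A + 2I)^2) = 1, rank((A + 2I)^3) = 0. The eigenspace has dimension 4 - 2 = 2, so there are 2 Jordan blocks; the rank sequence gives block sizes [3, 1].

Assembling the blocks gives the Jordan form J above.

J = [[-2, 1, 0, 0], [0, -2, 1, 0], [0, 0, -2, 0], [0, 0, 0, -2]]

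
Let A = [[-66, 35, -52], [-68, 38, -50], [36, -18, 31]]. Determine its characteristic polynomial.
χ_A(x) = (x - 4)^2(x + 5)

xI - A = [[x + 66, -35, 52], [68, x - 38, 50], [-36, 18, x - 31]].

Expanding det(xI - A) along the first row:
det(xI - A) = + (x + 66)·det([[x - 38, 50], [18, x - 31]]) - (-35)·det([[68, 50], [-36, x - 31]]) + (52)·det([[68, x - 38], [-36, 18]]).

Evaluating gives χ_A(x) = x^3 - 3x^2 - 24x + 80 = (x - 4)^2(x + 5).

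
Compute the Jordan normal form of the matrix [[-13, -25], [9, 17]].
J = [[2, 1], [0, 2]]

The characteristic polynomial is det(xI - A) = (x - 2)^2, so the eigenvalues are 2 (algebraic multiplicity 2).

For λ = 2: rank(A - 2I) = 1, rank((A - 2I)^2) = 0. The eigenspace has dimension 2 - 1 = 1, so there is 1 Jordan block; the rank sequence gives block sizes [2].

Assembling the blocks gives the Jordan form J above.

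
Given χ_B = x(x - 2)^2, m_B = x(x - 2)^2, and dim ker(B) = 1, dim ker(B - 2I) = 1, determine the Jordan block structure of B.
λ = 0: algebraic multiplicity 1 (exponent in χ_B), largest block size 1 (exponent in m_B), 1 block (geometric multiplicity). This forces block sizes [1].
λ = 2: algebraic multiplicity 2 (exponent in χ_B), largest block size 2 (exponent in m_B), 1 block (geometric multiplicity). This forces block sizes [2].

Jordan blocks: (0, 1), (2, 2)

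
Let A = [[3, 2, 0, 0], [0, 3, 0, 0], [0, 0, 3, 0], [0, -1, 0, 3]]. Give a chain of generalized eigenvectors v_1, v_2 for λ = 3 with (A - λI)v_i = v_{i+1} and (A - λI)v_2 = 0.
v_1 = [[0, 1, -1, 0]]^T, v_2 = [[2, 0, 0, -1]]^T

We seek v_1 ∈ ker((A - 3I)^2) \ ker(A - 3I), then set v_{i+1} = (A - 3I) v_i.

One such chain is v_1 = [[0, 1, -1, 0]]^T, v_2 = [[2, 0, 0, -1]]^T. Check: (A - 3I) v_2 = [[0, 0, 0, 0]]^T = 0.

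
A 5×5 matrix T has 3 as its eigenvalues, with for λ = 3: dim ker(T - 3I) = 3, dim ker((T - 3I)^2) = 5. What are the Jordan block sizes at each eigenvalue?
λ = 3: successive nullity increments [3, 2] count blocks of size ≥ k; block sizes are [2, 2, 1].

Jordan blocks: (3, 2), (3, 2), (3, 1)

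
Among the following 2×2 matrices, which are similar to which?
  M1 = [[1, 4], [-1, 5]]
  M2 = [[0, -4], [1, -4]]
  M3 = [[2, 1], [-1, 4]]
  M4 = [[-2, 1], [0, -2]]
Characteristic polynomials: χ_{M1} = (x - 3)^2, χ_{M2} = (x + 2)^2, χ_{M3} = (x - 3)^2, χ_{M4} = (x + 2)^2.

{M1, M3}: invariant factors (x - 3)^2.

{M2, M4}: invariant factors (x + 2)^2.

Matrices are similar if and only if their invariant-factor lists agree; the partition into similarity classes is {M1, M3}, {M2, M4}.

2 classes: {M1, M3}, {M2, M4}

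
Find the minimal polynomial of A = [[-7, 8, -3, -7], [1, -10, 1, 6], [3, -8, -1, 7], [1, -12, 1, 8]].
The characteristic polynomial factors as (x - 2)(x + 4)^3. The minimal polynomial is ∏(x - λ)^{k_λ} where k_λ is the size of the largest Jordan block at λ.

For λ = -4: rank(A + 4I) = 3, and the largest Jordan block has size 3 (the smallest k with rank((A + 4I)^k) = rank((A + 4I)^(k+1))).
For λ = 2: rank(A - 2I) = 3, and the largest Jordan block has size 1 (the smallest k with rank((A - 2I)^k) = rank((A - 2I)^(k+1))).

So m_A(x) = (x - 2)(x + 4)^3.

m_A(x) = (x - 2)(x + 4)^3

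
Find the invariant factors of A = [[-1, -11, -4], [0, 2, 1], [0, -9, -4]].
(x + 1)^3

The Jordan structure of A has elementary divisors (x + 1)^3. Arranging the block sizes at each eigenvalue in decreasing order and taking row products gives the invariant factors.

Invariant factors (smallest first, each dividing the next): (x + 1)^3.

Check: the last factor (x + 1)^3 is the minimal polynomial, and the product (x + 1)^3 is the characteristic polynomial.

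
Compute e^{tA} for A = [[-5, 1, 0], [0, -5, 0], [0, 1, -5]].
A has Jordan form J = [[-5, 1, 0], [0, -5, 0], [0, 0, -5]] with A = PJP^{-1}, so e^{tA} = P e^{tJ} P^{-1}.

For a Jordan block J_k(λ), e^{tJ_k(λ)} = e^{λt} · (I + tN + t^2 N^2/2! + ... + t^{k-1} N^{k-1}/(k-1)!) where N is the nilpotent superdiagonal part.

Assembling the blocks and conjugating back gives the entries of e^{tA} as shown above.

e^{tA} = [[e^{-5*t}, t*e^{-5*t}, 0], [0, e^{-5*t}, 0], [0, t*e^{-5*t}, e^{-5*t}]]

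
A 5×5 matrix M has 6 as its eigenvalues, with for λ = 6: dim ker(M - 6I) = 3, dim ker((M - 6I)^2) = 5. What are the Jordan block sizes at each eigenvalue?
λ = 6: successive nullity increments [3, 2] count blocks of size ≥ k; block sizes are [2, 2, 1].

Jordan blocks: (6, 2), (6, 2), (6, 1)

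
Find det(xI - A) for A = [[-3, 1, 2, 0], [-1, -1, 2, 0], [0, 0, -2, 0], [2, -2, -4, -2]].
χ_A(x) = (x + 2)^4

xI - A = [[x + 3, -1, -2, 0], [1, x + 1, -2, 0], [0, 0, x + 2, 0], [-2, 2, 4, x + 2]].

Expanding det(xI - A) along the first row:
det(xI - A) = + (x + 3)·det([[x + 1, -2, 0], [0, x + 2, 0], [2, 4, x + 2]]) - (-1)·det([[1, -2, 0], [0, x + 2, 0], [-2, 4, x + 2]]) + (-2)·det([[1, x + 1, 0], [0, 0, 0], [-2, 2, x + 2]]) - (0)·det([[1, x + 1, -2], [0, 0, x + 2], [-2, 2, 4]]).

Evaluating gives χ_A(x) = x^4 + 8x^3 + 24x^2 + 32x + 16 = (x + 2)^4.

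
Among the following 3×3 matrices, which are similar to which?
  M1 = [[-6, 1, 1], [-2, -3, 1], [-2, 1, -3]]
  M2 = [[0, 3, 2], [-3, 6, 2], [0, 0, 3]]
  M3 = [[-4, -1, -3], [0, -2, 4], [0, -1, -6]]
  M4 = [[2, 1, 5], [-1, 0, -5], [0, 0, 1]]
4 classes: {M1}, {M2}, {M3}, {M4}

Characteristic polynomials: χ_{M1} = (x + 4)^3, χ_{M2} = (x - 3)^3, χ_{M3} = (x + 4)^3, χ_{M4} = (x - 1)^3.

{M1}: invariant factors x + 4, (x + 4)^2.

{M2}: invariant factors x - 3, (x - 3)^2.

{M3}: invariant factors (x + 4)^3.

{M4}: invariant factors x - 1, (x - 1)^2.

Matrices are similar if and only if their invariant-factor lists agree; the partition into similarity classes is {M1}, {M2}, {M3}, {M4}.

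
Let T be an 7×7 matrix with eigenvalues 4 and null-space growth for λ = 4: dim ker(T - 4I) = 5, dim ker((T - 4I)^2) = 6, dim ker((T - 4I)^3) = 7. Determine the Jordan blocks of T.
Jordan blocks: (4, 3), (4, 1), (4, 1), (4, 1), (4, 1)

λ = 4: successive nullity increments [5, 1, 1] count blocks of size ≥ k; block sizes are [3, 1, 1, 1, 1].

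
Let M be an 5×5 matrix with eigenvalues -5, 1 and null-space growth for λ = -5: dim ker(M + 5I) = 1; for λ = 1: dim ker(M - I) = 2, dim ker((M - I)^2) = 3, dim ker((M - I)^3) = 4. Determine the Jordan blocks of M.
Jordan blocks: (-5, 1), (1, 3), (1, 1)

λ = -5: successive nullity increments [1] count blocks of size ≥ k; block sizes are [1].
λ = 1: successive nullity increments [2, 1, 1] count blocks of size ≥ k; block sizes are [3, 1].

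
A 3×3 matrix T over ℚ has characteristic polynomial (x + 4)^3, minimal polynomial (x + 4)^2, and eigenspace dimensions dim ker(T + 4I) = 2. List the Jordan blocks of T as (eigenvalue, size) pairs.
Jordan blocks: (-4, 2), (-4, 1)

λ = -4: algebraic multiplicity 3 (exponent in χ_T), largest block size 2 (exponent in m_T), 2 blocks (geometric multiplicity). These force block sizes [2, 1].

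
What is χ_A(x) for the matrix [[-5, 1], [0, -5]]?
xI - A = [[x + 5, -1], [0, x + 5]].

Expanding det(xI - A) along the first row:
det(xI - A) = + (x + 5)·det([[x + 5]]) - (-1)·det([[0]]).

Evaluating gives χ_A(x) = x^2 + 10x + 25 = (x + 5)^2.

χ_A(x) = (x + 5)^2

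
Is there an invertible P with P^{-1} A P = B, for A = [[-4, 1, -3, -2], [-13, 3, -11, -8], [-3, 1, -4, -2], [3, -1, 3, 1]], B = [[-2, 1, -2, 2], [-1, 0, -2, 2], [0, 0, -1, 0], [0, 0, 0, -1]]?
Both have characteristic polynomial (x + 1)^4, but the minimal polynomial of A is (x + 1)^3 while the minimal polynomial of B is (x + 1)^2. The minimal polynomial is a similarity invariant, so A and B are not similar.

No.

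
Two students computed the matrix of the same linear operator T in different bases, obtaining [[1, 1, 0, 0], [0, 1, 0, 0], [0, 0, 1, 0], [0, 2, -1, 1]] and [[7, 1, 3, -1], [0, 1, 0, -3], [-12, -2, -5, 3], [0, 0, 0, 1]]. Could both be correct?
Two matrices over a field are similar if and only if they have the same invariant factors.

Both A and B have characteristic polynomial (x - 1)^4 and minimal polynomial (x - 1)^2. Computing further, both have invariant factors (x - 1)^2, (x - 1)^2. Hence A and B are similar.

Yes.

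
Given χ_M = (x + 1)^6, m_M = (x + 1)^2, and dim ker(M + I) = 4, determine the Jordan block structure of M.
λ = -1: algebraic multiplicity 6 (exponent in χ_M), largest block size 2 (exponent in m_M), 4 blocks (geometric multiplicity). These force block sizes [2, 2, 1, 1].

Jordan blocks: (-1, 2), (-1, 2), (-1, 1), (-1, 1)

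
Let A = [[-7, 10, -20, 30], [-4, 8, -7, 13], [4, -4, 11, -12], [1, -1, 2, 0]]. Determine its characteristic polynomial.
xI - A = [[x + 7, -10, 20, -30], [4, x - 8, 7, -13], [-4, 4, x - 11, 12], [-1, 1, -2, x]].

Expanding det(xI - A) along the first row:
det(xI - A) = + (x + 7)·det([[x - 8, 7, -13], [4, x - 11, 12], [1, -2, x]]) - (-10)·det([[4, 7, -13], [-4, x - 11, 12], [-1, -2, x]]) + (20)·det([[4, x - 8, -13], [-4, 4, 12], [-1, 1, x]]) - (-30)·det([[4, x - 8, 7], [-4, 4, x - 11], [-1, 1, -2]]).

Evaluating gives χ_A(x) = x^4 - 12x^3 + 54x^2 - 108x + 81 = (x - 3)^4.

χ_A(x) = (x - 3)^4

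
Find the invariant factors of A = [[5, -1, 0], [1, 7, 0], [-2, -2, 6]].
x - 6, (x - 6)^2

The Jordan structure of A has elementary divisors (x - 6)^2, (x - 6). Arranging the block sizes at each eigenvalue in decreasing order and taking row products gives the invariant factors.

Invariant factors (smallest first, each dividing the next): x - 6, (x - 6)^2.

Check: the last factor (x - 6)^2 is the minimal polynomial, and the product (x - 6)^3 is the characteristic polynomial.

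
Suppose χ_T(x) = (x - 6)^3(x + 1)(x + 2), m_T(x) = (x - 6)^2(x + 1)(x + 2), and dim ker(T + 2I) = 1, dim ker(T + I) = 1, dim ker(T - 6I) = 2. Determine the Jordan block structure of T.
Jordan blocks: (-2, 1), (-1, 1), (6, 2), (6, 1)

λ = -2: algebraic multiplicity 1 (exponent in χ_T), largest block size 1 (exponent in m_T), 1 block (geometric multiplicity). This forces block sizes [1].
λ = -1: algebraic multiplicity 1 (exponent in χ_T), largest block size 1 (exponent in m_T), 1 block (geometric multiplicity). This forces block sizes [1].
λ = 6: algebraic multiplicity 3 (exponent in χ_T), largest block size 2 (exponent in m_T), 2 blocks (geometric multiplicity). These force block sizes [2, 1].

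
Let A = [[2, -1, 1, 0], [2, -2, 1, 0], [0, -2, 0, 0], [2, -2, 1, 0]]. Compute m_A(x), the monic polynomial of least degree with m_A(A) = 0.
The characteristic polynomial factors as x^4. The minimal polynomial is ∏(x - λ)^{k_λ} where k_λ is the size of the largest Jordan block at λ.

For λ = 0: rank(A) = 2, and the largest Jordan block has size 3 (the smallest k with rank(A^k) = rank(A^(k+1))).

So m_A(x) = x^3.

m_A(x) = x^3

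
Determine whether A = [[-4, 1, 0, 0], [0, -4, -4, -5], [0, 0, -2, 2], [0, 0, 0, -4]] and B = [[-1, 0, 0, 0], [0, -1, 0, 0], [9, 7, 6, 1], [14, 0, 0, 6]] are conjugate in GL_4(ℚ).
trace(A) = -14 but trace(B) = 10. The trace is a similarity invariant, so A and B are not similar.

No.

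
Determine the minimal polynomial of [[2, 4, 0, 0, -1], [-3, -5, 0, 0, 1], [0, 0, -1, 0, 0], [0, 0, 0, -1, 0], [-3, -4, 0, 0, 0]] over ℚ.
m_A(x) = (x + 1)^2

The characteristic polynomial factors as (x + 1)^5. The minimal polynomial is ∏(x - λ)^{k_λ} where k_λ is the size of the largest Jordan block at λ.

For λ = -1: rank(A + I) = 1, and the largest Jordan block has size 2 (the smallest k with rank((A + I)^k) = rank((A + I)^(k+1))).

So m_A(x) = (x + 1)^2.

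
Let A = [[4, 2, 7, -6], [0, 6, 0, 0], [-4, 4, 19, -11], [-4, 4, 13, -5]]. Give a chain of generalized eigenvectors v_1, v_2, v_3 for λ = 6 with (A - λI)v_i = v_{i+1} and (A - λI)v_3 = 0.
v_1 = [[2, -1, 1, 0]]^T, v_2 = [[1, 0, 1, 1]]^T, v_3 = [[-1, 0, -2, -2]]^T

We seek v_1 ∈ ker((A - 6I)^3) \ ker((A - 6I)^2), then set v_{i+1} = (A - 6I) v_i.

One such chain is v_1 = [[2, -1, 1, 0]]^T, v_2 = [[1, 0, 1, 1]]^T, v_3 = [[-1, 0, -2, -2]]^T. Check: (A - 6I) v_3 = [[0, 0, 0, 0]]^T = 0.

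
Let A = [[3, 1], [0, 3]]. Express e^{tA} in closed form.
e^{tA} = [[e^{3*t}, t*e^{3*t}], [0, e^{3*t}]]

A has Jordan form J = [[3, 1], [0, 3]] with A = PJP^{-1}, so e^{tA} = P e^{tJ} P^{-1}.

For a Jordan block J_k(λ), e^{tJ_k(λ)} = e^{λt} · (I + tN + t^2 N^2/2! + ... + t^{k-1} N^{k-1}/(k-1)!) where N is the nilpotent superdiagonal part.

Assembling the blocks and conjugating back gives the entries of e^{tA} as shown above.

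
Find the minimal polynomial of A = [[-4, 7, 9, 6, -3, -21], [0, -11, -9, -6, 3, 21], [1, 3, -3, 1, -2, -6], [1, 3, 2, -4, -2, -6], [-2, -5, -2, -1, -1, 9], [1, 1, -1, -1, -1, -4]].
The characteristic polynomial factors as (x + 4)^3(x + 5)^3. The minimal polynomial is ∏(x - λ)^{k_λ} where k_λ is the size of the largest Jordan block at λ.

For λ = -5: rank(A + 5I) = 4, and the largest Jordan block has size 2 (the smallest k with rank((A + 5I)^k) = rank((A + 5I)^(k+1))).
For λ = -4: rank(A + 4I) = 4, and the largest Jordan block has size 2 (the smallest k with rank((A + 4I)^k) = rank((A + 4I)^(k+1))).

So m_A(x) = (x + 4)^2(x + 5)^2.

m_A(x) = (x + 4)^2(x + 5)^2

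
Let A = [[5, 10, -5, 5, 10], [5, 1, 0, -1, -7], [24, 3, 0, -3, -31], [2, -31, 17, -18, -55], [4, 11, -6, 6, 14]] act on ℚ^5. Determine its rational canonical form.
The invariant factors of A (the non-unit diagonal entries of the Smith normal form of xI - A over ℚ[x]) are x^2 - 5, (x - 2)(x^2 - 5), each dividing the next. The characteristic polynomial is their product, (x - 2)(x^2 - 5)^2.

The rational canonical form is the block-diagonal matrix of companion matrices C(f_i):
R = [[0, 5, 0, 0, 0], [1, 0, 0, 0, 0], [0, 0, 0, 0, -10], [0, 0, 1, 0, 5], [0, 0, 0, 1, 2]].

Note the characteristic polynomial does not split into linear factors over ℚ, so A has no Jordan form over ℚ; the rational canonical form exists over any field.

R = [[0, 5, 0, 0, 0], [1, 0, 0, 0, 0], [0, 0, 0, 0, -10], [0, 0, 1, 0, 5], [0, 0, 0, 1, 2]]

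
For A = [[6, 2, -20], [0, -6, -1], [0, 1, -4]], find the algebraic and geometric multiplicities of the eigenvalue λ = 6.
algebraic multiplicity 1, geometric multiplicity 1

The characteristic polynomial is (x - 6)(x + 5)^2, so the factor x - 6 appears with exponent 1: the algebraic multiplicity is 1.

rank(A - 6I) = 2, so the eigenspace has dimension 3 - 2 = 1: the geometric multiplicity is 1.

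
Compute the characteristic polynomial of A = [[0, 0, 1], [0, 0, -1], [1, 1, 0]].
χ_A(x) = x^3

xI - A = [[x, 0, -1], [0, x, 1], [-1, -1, x]].

Expanding det(xI - A) along the first row:
det(xI - A) = + (x)·det([[x, 1], [-1, x]]) - (0)·det([[0, 1], [-1, x]]) + (-1)·det([[0, x], [-1, -1]]).

Evaluating gives χ_A(x) = x^3.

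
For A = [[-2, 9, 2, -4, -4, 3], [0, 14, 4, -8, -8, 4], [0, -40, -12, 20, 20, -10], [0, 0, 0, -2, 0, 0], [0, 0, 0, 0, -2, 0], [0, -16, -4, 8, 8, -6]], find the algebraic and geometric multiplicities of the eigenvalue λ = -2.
The characteristic polynomial is x(x + 2)^5, so the factor x + 2 appears with exponent 5: the algebraic multiplicity is 5.

rank(A + 2I) = 2, so the eigenspace has dimension 6 - 2 = 4: the geometric multiplicity is 4.

Since 4 < 5, A is not diagonalizable.

algebraic multiplicity 5, geometric multiplicity 4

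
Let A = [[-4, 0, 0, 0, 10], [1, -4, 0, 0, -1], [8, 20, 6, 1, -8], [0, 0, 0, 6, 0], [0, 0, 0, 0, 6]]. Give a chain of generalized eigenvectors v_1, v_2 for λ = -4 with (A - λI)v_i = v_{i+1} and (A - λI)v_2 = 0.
v_1 = [[1, 0, -1, 0, 0]]^T, v_2 = [[0, 1, -2, 0, 0]]^T

We seek v_1 ∈ ker((A + 4I)^2) \ ker(A + 4I), then set v_{i+1} = (A + 4I) v_i.

One such chain is v_1 = [[1, 0, -1, 0, 0]]^T, v_2 = [[0, 1, -2, 0, 0]]^T. Check: (A + 4I) v_2 = [[0, 0, 0, 0, 0]]^T = 0.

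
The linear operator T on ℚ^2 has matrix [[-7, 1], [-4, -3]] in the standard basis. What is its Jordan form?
The characteristic polynomial is det(xI - A) = (x + 5)^2, so the eigenvalues are -5 (algebraic multiplicity 2).

For λ = -5: rank(A + 5I) = 1, rank((A + 5I)^2) = 0. The eigenspace has dimension 2 - 1 = 1, so there is 1 Jordan block; the rank sequence gives block sizes [2].

Assembling the blocks gives the Jordan form J above.

J = [[-5, 1], [0, -5]]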